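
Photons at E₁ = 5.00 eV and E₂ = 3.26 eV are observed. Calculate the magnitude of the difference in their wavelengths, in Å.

Using λ = hc/E: λ₁ = 2.480 × 10^-7 m, λ₂ = 3.803 × 10^-7 m.
|Δλ| = |2.480 × 10^-7 − 3.803 × 10^-7| = 1.32 × 10^-7 m = 1320 Å.

1320 Å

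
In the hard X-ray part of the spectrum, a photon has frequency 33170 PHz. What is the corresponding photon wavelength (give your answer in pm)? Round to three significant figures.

(c = 2.99792458e8 m/s.)
First convert: f = 33170 PHz = 3.317e19 Hz.
Apply λ = c/f: λ = 9.038e-12 m.
Converting to pm: λ = 9.038 pm ≈ 9.04 pm.

9.04 pm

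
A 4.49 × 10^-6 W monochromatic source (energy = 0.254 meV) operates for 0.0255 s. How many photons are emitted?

Total energy: E_total = P·t = 4.49 × 10^-6 × 0.0255 = 1.145 × 10^-7 J.
Per-photon energy: E = 4.070 × 10^-23 J.
N = E_total / E_photon = 2.81 × 10^15.

2.81 × 10^15 photons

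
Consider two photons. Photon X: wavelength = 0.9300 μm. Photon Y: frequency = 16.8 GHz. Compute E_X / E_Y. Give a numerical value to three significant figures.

E_X = 2.136e-19 J (from wavelength = 0.9300 μm, via E = hc/λ).
E_Y = 1.113e-23 J (from frequency = 16.8 GHz, via E = hf).
Ratio = 2.136e-19 / 1.113e-23 = 1.92e4.

1.92e4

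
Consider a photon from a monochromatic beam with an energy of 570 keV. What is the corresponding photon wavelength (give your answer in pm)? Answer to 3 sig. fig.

In SI units: E = 570 keV = 9.1324·10^-14 J.
For a photon λ = hc/E, so λ = 2.175·10^-12 m.
Converting to pm: λ = 2.175 pm ≈ 2.18 pm.

2.18 pm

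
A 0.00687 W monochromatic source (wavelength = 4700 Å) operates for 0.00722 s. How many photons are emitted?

Total energy: E_total = P·t = 0.00687 × 0.00722 = 4.960 × 10^-5 J.
Per-photon energy: E = 4.226 × 10^-19 J.
N = E_total / E_photon = 1.17 × 10^14.

1.17 × 10^14 photons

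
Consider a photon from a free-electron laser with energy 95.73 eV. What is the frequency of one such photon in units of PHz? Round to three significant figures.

First convert: E = 95.73 eV = 1.5338 × 10^-17 J.
The photon relation is f = E/h, giving f = 2.315 × 10^16 Hz.
Converting to PHz: f = 23.15 PHz ≈ 23.1 PHz.

23.1 PHz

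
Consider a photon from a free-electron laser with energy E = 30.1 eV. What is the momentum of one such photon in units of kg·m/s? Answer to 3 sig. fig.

1.61 × 10^-26 kg·m/s

Use c = 2.99792458 × 10^8 m/s, 1 eV = 1.602176634 × 10^-19 J.
First convert: E = 30.1 eV = 4.8226 × 10^-18 J.
Since p = E/c for a photon, p = 1.609 × 10^-26 kg·m/s.
So p ≈ 1.61 × 10^-26 kg·m/s.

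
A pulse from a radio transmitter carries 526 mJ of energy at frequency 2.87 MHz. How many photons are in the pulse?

Per-photon energy: E = 1.902e-27 J (from frequency = 2.87 MHz).
N = E_total / E_photon = 0.526 J / 1.902e-27 J = 2.77e26.

2.77e26 photons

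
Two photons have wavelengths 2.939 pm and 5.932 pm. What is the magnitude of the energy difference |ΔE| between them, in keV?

Using E = hc/λ: E₁ = 6.7589 × 10^-14 J, E₂ = 3.3487 × 10^-14 J.
|ΔE| = |6.7589 × 10^-14 − 3.3487 × 10^-14| = 3.41 × 10^-14 J = 213 keV.

213 keV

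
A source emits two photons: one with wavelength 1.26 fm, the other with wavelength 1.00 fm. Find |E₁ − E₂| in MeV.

Using E = hc/λ: E₁ = 1.577 × 10^-10 J, E₂ = 1.986 × 10^-10 J.
|ΔE| = |1.577 × 10^-10 − 1.986 × 10^-10| = 4.10 × 10^-11 J = 256 MeV.

256 MeV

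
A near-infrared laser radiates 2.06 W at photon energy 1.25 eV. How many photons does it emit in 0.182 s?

1.87e18 photons

Total energy: E_total = P·t = 2.06 × 0.182 = 0.3749 J.
Per-photon energy: E = 2.003e-19 J.
N = E_total / E_photon = 1.87e18.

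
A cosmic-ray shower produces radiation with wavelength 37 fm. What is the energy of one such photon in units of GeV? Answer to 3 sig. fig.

0.0335 GeV

In SI units: λ = 37 fm = 3.7 × 10^-14 m.
Apply E = hc/λ: E = 5.369 × 10^-12 J.
Converting to GeV: E = 0.03351 GeV ≈ 0.0335 GeV.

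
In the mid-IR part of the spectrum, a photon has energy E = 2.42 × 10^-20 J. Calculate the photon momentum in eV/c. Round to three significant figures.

0.151 eV/c

(c = 2.99792458 × 10^8 m/s, 1 eV = 1.602176634 × 10^-19 J.)
The photon relation is p = E/c, giving p = 8.072 × 10^-29 kg·m/s.
Converting to eV/c: p = 0.1510 eV/c ≈ 0.151 eV/c.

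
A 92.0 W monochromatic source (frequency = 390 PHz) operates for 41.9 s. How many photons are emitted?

1.49e19 photons

Total energy: E_total = P·t = 92.0 × 41.9 = 3855 J.
Per-photon energy: E = 2.584e-16 J.
N = E_total / E_photon = 1.49e19.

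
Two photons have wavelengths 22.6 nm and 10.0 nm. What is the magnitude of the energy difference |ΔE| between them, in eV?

69.1 eV

Using E = hc/λ: E₁ = 8.790 × 10^-18 J, E₂ = 1.986 × 10^-17 J.
|ΔE| = |8.790 × 10^-18 − 1.986 × 10^-17| = 1.11 × 10^-17 J = 69.1 eV.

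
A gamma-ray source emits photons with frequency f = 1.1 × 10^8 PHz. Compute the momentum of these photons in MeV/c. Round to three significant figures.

455 MeV/c

(h = 6.62607015 × 10^-34 J·s, c = 2.99792458 × 10^8 m/s, 1 eV = 1.602176634 × 10^-19 J.)
In SI units: f = 1.1 × 10^8 PHz = 1.1 × 10^23 Hz.
Apply p = hf/c: p = 2.431 × 10^-19 kg·m/s.
Converting to MeV/c: p = 454.9 MeV/c ≈ 455 MeV/c.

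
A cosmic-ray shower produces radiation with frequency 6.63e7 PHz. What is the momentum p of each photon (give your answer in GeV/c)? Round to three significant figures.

0.274 GeV/c

Convert to SI: f = 6.63e7 PHz = 6.63e22 Hz.
Apply p = hf/c: p = 1.465e-19 kg·m/s.
Converting to GeV/c: p = 0.2742 GeV/c ≈ 0.274 GeV/c.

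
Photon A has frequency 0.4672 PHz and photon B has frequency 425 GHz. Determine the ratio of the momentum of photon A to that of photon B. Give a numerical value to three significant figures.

p_A = 1.033e-27 kg·m/s (from frequency = 0.4672 PHz, via p = hf/c).
p_B = 9.393e-31 kg·m/s (from frequency = 425 GHz, via p = hf/c).
Ratio = 1.033e-27 / 9.393e-31 = 1100.

1100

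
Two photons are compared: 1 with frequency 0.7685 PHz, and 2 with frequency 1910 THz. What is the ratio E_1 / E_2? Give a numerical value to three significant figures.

E_1 = 5.092 × 10^-19 J (from frequency = 0.7685 PHz, via E = hf).
E_2 = 1.266 × 10^-18 J (from frequency = 1910 THz, via E = hf).
Ratio = 5.092 × 10^-19 / 1.266 × 10^-18 = 0.402.

0.402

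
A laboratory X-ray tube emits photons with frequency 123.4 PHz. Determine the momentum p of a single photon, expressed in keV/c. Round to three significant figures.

In SI units: f = 123.4 PHz = 1.234e17 Hz.
Apply p = hf/c: p = 2.727e-25 kg·m/s.
Converting to keV/c: p = 0.5103 keV/c ≈ 0.510 keV/c.

0.510 keV/c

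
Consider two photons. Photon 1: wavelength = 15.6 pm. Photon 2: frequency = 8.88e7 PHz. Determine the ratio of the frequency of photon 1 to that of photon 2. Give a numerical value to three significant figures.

f_1 = 1.922e19 Hz (from wavelength = 15.6 pm, via f = c/λ).
f_2 = 8.880e22 Hz (from frequency = 8.88e7 PHz, via f given directly).
Ratio = 1.922e19 / 8.880e22 = 2.16e-4.

2.16e-4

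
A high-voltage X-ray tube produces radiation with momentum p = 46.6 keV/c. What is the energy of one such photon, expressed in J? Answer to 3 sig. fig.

7.47e-15 J

Take c = 2.99792458e8 m/s, 1 eV = 1.602176634e-19 J.
Convert to SI: p = 46.6 keV/c = 2.4904e-23 kg·m/s.
Since E = pc for a photon, E = 7.466e-15 J.
So E ≈ 7.47e-15 J.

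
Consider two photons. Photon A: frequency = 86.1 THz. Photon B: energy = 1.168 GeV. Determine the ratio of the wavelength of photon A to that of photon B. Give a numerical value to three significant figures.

3.28e9

λ_A = 3.482e-6 m (from frequency = 86.1 THz, via λ = c/f).
λ_B = 1.062e-15 m (from energy = 1.168 GeV, via λ = hc/E).
Ratio = 3.482e-6 / 1.062e-15 = 3.28e9.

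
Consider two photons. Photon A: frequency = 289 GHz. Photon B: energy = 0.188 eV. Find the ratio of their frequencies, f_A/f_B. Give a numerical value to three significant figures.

6.36e-3

f_A = 2.890e11 Hz (from frequency = 289 GHz, via f given directly).
f_B = 4.546e13 Hz (from energy = 0.188 eV, via f = E/h).
Ratio = 2.890e11 / 4.546e13 = 6.36e-3.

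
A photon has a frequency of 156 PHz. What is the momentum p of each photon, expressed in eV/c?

645 eV/c

First convert: f = 156 PHz = 1.56·10^17 Hz.
The photon relation is p = hf/c, giving p = 3.448·10^-25 kg·m/s.
Converting to eV/c: p = 645.2 eV/c ≈ 645 eV/c.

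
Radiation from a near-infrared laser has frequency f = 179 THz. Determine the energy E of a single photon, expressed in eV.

Convert to SI: f = 179 THz = 1.79·10^14 Hz.
For a photon E = hf, so E = 1.186·10^-19 J.
Converting to eV: E = 0.7403 eV ≈ 0.740 eV.

0.740 eV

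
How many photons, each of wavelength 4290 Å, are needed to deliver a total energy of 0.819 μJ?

Per-photon energy: E = 4.630·10^-19 J (from wavelength = 4290 Å).
N = E_total / E_photon = 8.19·10^-7 J / 4.630·10^-19 J = 1.77·10^12.

1.77·10^12 photons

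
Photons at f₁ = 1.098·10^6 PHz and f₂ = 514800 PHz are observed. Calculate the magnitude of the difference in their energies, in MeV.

Using E = hf: E₁ = 7.2754·10^-13 J, E₂ = 3.4111·10^-13 J.
|ΔE| = |7.2754·10^-13 − 3.4111·10^-13| = 3.86·10^-13 J = 2.41 MeV.

2.41 MeV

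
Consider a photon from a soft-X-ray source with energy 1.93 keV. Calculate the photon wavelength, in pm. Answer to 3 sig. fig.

642 pm

Take h = 6.62607015e-34 J·s, c = 2.99792458e8 m/s, 1 eV = 1.602176634e-19 J.
First convert: E = 1.93 keV = 3.0922e-16 J.
For a photon λ = hc/E, so λ = 6.424e-10 m.
Converting to pm: λ = 642.4 pm ≈ 642 pm.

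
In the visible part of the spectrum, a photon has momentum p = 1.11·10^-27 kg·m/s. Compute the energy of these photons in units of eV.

Take c = 2.99792458·10^8 m/s, 1 eV = 1.602176634·10^-19 J.
Since E = pc for a photon, E = 3.328·10^-19 J.
Converting to eV: E = 2.077 eV ≈ 2.08 eV.

2.08 eV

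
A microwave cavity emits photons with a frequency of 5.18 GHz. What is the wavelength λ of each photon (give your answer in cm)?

First convert: f = 5.18 GHz = 5.18·10^9 Hz.
Since λ = c/f for a photon, λ = 0.05787 m.
Converting to cm: λ = 5.787 cm ≈ 5.79 cm.

5.79 cm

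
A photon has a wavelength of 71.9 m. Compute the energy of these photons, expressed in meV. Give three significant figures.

1.72e-5 meV

Take h = 6.62607015e-34 J·s, c = 2.99792458e8 m/s, 1 eV = 1.602176634e-19 J.
The photon relation is E = hc/λ, giving E = 2.763e-27 J.
Converting to meV: E = 1.724e-5 meV ≈ 1.72e-5 meV.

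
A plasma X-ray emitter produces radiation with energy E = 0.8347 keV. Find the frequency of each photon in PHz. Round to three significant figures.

202 PHz

Convert to SI: E = 0.8347 keV = 1.3373 × 10^-16 J.
Apply f = E/h: f = 2.018 × 10^17 Hz.
Converting to PHz: f = 201.8 PHz ≈ 202 PHz.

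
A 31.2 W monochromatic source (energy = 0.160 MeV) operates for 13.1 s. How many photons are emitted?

1.59 × 10^16 photons

Total energy: E_total = P·t = 31.2 × 13.1 = 408.7 J.
Per-photon energy: E = 2.563 × 10^-14 J.
N = E_total / E_photon = 1.59 × 10^16.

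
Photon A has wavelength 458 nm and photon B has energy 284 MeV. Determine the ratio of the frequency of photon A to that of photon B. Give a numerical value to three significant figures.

9.53 × 10^-9

f_A = 6.546 × 10^14 Hz (from wavelength = 458 nm, via f = c/λ).
f_B = 6.867 × 10^22 Hz (from energy = 284 MeV, via f = E/h).
Ratio = 6.546 × 10^14 / 6.867 × 10^22 = 9.53 × 10^-9.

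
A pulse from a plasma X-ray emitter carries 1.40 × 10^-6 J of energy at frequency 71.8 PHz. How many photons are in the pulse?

Per-photon energy: E = 4.758 × 10^-17 J (from frequency = 71.8 PHz).
N = E_total / E_photon = 1.40 × 10^-6 J / 4.758 × 10^-17 J = 2.94 × 10^10.

2.94 × 10^10 photons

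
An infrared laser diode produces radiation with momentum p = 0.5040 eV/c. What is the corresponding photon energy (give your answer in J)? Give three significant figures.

Use c = 2.99792458 × 10^8 m/s, 1 eV = 1.602176634 × 10^-19 J.
In SI units: p = 0.5040 eV/c = 2.6935 × 10^-28 kg·m/s.
The photon relation is E = pc, giving E = 8.075 × 10^-20 J.
So E ≈ 8.07 × 10^-20 J.

8.07 × 10^-20 J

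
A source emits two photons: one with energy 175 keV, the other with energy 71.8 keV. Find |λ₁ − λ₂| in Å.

0.102 Å

Using λ = hc/E: λ₁ = 7.085e-12 m, λ₂ = 1.727e-11 m.
|Δλ| = |7.085e-12 − 1.727e-11| = 1.02e-11 m = 0.102 Å.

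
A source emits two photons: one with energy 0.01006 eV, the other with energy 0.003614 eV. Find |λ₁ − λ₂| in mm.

Using λ = hc/E: λ₁ = 1.2324e-4 m, λ₂ = 3.4307e-4 m.
|Δλ| = |1.2324e-4 − 3.4307e-4| = 2.20e-4 m = 0.220 mm.

0.220 mm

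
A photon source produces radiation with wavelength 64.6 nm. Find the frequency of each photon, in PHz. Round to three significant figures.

4.64 PHz

Convert to SI: λ = 64.6 nm = 6.46e-8 m.
Since f = c/λ for a photon, f = 4.641e15 Hz.
Converting to PHz: f = 4.641 PHz ≈ 4.64 PHz.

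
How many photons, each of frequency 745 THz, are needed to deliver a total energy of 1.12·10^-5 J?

2.27·10^13 photons

Per-photon energy: E = 4.936·10^-19 J (from frequency = 745 THz).
N = E_total / E_photon = 1.12·10^-5 J / 4.936·10^-19 J = 2.27·10^13.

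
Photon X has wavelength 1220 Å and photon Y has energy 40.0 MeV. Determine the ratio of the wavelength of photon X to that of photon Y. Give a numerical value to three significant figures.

λ_X = 1.220e-7 m (from wavelength = 1220 Å, via λ given directly).
λ_Y = 3.100e-14 m (from energy = 40.0 MeV, via λ = hc/E).
Ratio = 1.220e-7 / 3.100e-14 = 3.94e6.

3.94e6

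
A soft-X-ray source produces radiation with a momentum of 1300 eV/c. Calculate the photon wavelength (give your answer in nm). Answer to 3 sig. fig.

0.954 nm

In SI units: p = 1300 eV/c = 6.9476e-25 kg·m/s.
Apply λ = h/p: λ = 9.537e-10 m.
Converting to nm: λ = 0.9537 nm ≈ 0.954 nm.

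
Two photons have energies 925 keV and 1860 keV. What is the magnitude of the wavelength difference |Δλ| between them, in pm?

Using λ = hc/E: λ₁ = 1.340 × 10^-12 m, λ₂ = 6.666 × 10^-13 m.
|Δλ| = |1.340 × 10^-12 − 6.666 × 10^-13| = 6.74 × 10^-13 m = 0.674 pm.

0.674 pm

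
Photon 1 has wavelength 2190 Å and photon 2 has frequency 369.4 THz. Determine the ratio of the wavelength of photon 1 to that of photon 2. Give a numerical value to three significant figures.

λ_1 = 2.190e-7 m (from wavelength = 2190 Å, via λ given directly).
λ_2 = 8.116e-7 m (from frequency = 369.4 THz, via λ = c/f).
Ratio = 2.190e-7 / 8.116e-7 = 0.270.

0.270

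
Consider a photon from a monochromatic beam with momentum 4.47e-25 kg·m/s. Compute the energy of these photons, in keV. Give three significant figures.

Take c = 2.99792458e8 m/s, 1 eV = 1.602176634e-19 J.
Since E = pc for a photon, E = 1.340e-16 J.
Converting to keV: E = 0.8364 keV ≈ 0.836 keV.

0.836 keV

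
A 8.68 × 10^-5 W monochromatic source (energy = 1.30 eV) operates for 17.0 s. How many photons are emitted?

7.08 × 10^15 photons

Total energy: E_total = P·t = 8.68 × 10^-5 × 17.0 = 0.001476 J.
Per-photon energy: E = 2.083 × 10^-19 J.
N = E_total / E_photon = 7.08 × 10^15.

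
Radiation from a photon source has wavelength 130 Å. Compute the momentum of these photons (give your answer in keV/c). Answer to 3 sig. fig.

In SI units: λ = 130 Å = 1.3 × 10^-8 m.
The photon relation is p = h/λ, giving p = 5.097 × 10^-26 kg·m/s.
Converting to keV/c: p = 0.09537 keV/c ≈ 0.0954 keV/c.

0.0954 keV/c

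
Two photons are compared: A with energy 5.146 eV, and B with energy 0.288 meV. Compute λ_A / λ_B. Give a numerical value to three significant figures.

5.60e-5

λ_A = 2.409e-7 m (from energy = 5.146 eV, via λ = hc/E).
λ_B = 0.004305 m (from energy = 0.288 meV, via λ = hc/E).
Ratio = 2.409e-7 / 0.004305 = 5.60e-5.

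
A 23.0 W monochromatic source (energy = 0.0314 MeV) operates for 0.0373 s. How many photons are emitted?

1.71e14 photons

Total energy: E_total = P·t = 23.0 × 0.0373 = 0.8579 J.
Per-photon energy: E = 5.031e-15 J.
N = E_total / E_photon = 1.71e14.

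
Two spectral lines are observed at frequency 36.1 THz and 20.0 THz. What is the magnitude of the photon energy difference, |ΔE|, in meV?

66.6 meV

Using E = hf: E₁ = 2.392 × 10^-20 J, E₂ = 1.325 × 10^-20 J.
|ΔE| = |2.392 × 10^-20 − 1.325 × 10^-20| = 1.07 × 10^-20 J = 66.6 meV.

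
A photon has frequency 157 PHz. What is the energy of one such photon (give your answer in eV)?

Use h = 6.62607015e-34 J·s, 1 eV = 1.602176634e-19 J.
In SI units: f = 157 PHz = 1.57e17 Hz.
Apply E = hf: E = 1.040e-16 J.
Converting to eV: E = 649.3 eV ≈ 649 eV.

649 eV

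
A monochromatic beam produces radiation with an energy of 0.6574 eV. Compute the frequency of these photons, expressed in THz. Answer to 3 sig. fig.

159 THz

Take h = 6.62607015 × 10^-34 J·s, 1 eV = 1.602176634 × 10^-19 J.
First convert: E = 0.6574 eV = 1.0533 × 10^-19 J.
Since f = E/h for a photon, f = 1.590 × 10^14 Hz.
Converting to THz: f = 159.0 THz ≈ 159 THz.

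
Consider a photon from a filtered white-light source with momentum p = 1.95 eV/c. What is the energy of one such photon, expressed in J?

3.12e-19 J

Use c = 2.99792458e8 m/s, 1 eV = 1.602176634e-19 J.
Convert to SI: p = 1.95 eV/c = 1.0421e-27 kg·m/s.
Apply E = pc: E = 3.124e-19 J.
So E ≈ 3.12e-19 J.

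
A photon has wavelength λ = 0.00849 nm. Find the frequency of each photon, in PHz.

3.53e4 PHz

Use c = 2.99792458e8 m/s.
Convert to SI: λ = 0.00849 nm = 8.49e-12 m.
For a photon f = c/λ, so f = 3.531e19 Hz.
Converting to PHz: f = 35310 PHz ≈ 3.53e4 PHz.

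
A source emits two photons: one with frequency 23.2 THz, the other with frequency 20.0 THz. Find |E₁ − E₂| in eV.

0.0132 eV

Using E = hf: E₁ = 1.537e-20 J, E₂ = 1.325e-20 J.
|ΔE| = |1.537e-20 − 1.325e-20| = 2.12e-21 J = 0.0132 eV.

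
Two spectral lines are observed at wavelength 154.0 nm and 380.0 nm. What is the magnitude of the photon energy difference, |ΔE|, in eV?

4.79 eV

Using E = hc/λ: E₁ = 1.2899 × 10^-18 J, E₂ = 5.2275 × 10^-19 J.
|ΔE| = |1.2899 × 10^-18 − 5.2275 × 10^-19| = 7.67 × 10^-19 J = 4.79 eV.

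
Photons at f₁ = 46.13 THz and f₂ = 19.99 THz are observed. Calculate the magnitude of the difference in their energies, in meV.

Using E = hf: E₁ = 3.0566 × 10^-20 J, E₂ = 1.3246 × 10^-20 J.
|ΔE| = |3.0566 × 10^-20 − 1.3246 × 10^-20| = 1.73 × 10^-20 J = 108 meV.

108 meV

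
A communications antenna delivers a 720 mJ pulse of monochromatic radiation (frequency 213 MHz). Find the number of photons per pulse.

Per-photon energy: E = 1.411·10^-25 J (from frequency = 213 MHz).
N = E_total / E_photon = 0.720 J / 1.411·10^-25 J = 5.10·10^24.

5.10·10^24 photons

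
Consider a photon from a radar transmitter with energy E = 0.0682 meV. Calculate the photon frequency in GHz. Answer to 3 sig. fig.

16.5 GHz

Use h = 6.62607015 × 10^-34 J·s, 1 eV = 1.602176634 × 10^-19 J.
First convert: E = 0.0682 meV = 1.0927 × 10^-23 J.
Since f = E/h for a photon, f = 1.649 × 10^10 Hz.
Converting to GHz: f = 16.49 GHz ≈ 16.5 GHz.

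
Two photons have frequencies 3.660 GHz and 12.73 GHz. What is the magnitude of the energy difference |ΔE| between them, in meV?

0.0375 meV

Using E = hf: E₁ = 2.4251e-24 J, E₂ = 8.4350e-24 J.
|ΔE| = |2.4251e-24 − 8.4350e-24| = 6.01e-24 J = 0.0375 meV.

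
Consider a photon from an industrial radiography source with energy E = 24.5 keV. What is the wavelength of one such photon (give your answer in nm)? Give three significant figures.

0.0506 nm

(h = 6.62607015e-34 J·s, c = 2.99792458e8 m/s, 1 eV = 1.602176634e-19 J.)
Convert to SI: E = 24.5 keV = 3.9253e-15 J.
For a photon λ = hc/E, so λ = 5.061e-11 m.
Converting to nm: λ = 0.05061 nm ≈ 0.0506 nm.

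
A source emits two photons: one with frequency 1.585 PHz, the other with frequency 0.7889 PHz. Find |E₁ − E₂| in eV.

3.29 eV

Using E = hf: E₁ = 1.0502e-18 J, E₂ = 5.2273e-19 J.
|ΔE| = |1.0502e-18 − 5.2273e-19| = 5.28e-19 J = 3.29 eV.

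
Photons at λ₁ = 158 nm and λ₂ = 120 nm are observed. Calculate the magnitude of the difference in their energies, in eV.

Using E = hc/λ: E₁ = 1.257·10^-18 J, E₂ = 1.655·10^-18 J.
|ΔE| = |1.257·10^-18 − 1.655·10^-18| = 3.98·10^-19 J = 2.48 eV.

2.48 eV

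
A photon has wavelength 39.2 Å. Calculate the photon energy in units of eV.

(h = 6.62607015·10^-34 J·s, c = 2.99792458·10^8 m/s, 1 eV = 1.602176634·10^-19 J.)
In SI units: λ = 39.2 Å = 3.92·10^-9 m.
Since E = hc/λ for a photon, E = 5.067·10^-17 J.
Converting to eV: E = 316.3 eV ≈ 316 eV.

316 eV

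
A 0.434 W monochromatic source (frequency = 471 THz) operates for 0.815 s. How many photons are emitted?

Total energy: E_total = P·t = 0.434 × 0.815 = 0.3537 J.
Per-photon energy: E = 3.121 × 10^-19 J.
N = E_total / E_photon = 1.13 × 10^18.

1.13 × 10^18 photons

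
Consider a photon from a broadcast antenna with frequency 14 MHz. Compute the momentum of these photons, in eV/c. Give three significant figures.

5.79·10^-8 eV/c

Use h = 6.62607015·10^-34 J·s, c = 2.99792458·10^8 m/s, 1 eV = 1.602176634·10^-19 J.
First convert: f = 14 MHz = 1.4·10^7 Hz.
Since p = hf/c for a photon, p = 3.094·10^-35 kg·m/s.
Converting to eV/c: p = 5.790·10^-8 eV/c ≈ 5.79·10^-8 eV/c.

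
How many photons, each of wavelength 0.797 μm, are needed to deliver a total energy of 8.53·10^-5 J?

Per-photon energy: E = 2.492·10^-19 J (from wavelength = 0.797 μm).
N = E_total / E_photon = 8.53·10^-5 J / 2.492·10^-19 J = 3.42·10^14.

3.42·10^14 photons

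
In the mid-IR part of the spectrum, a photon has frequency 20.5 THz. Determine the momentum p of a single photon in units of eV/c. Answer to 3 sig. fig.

In SI units: f = 20.5 THz = 2.05 × 10^13 Hz.
For a photon p = hf/c, so p = 4.531 × 10^-29 kg·m/s.
Converting to eV/c: p = 0.08478 eV/c ≈ 0.0848 eV/c.

0.0848 eV/c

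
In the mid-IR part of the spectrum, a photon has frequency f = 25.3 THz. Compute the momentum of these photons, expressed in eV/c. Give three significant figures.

Take h = 6.62607015e-34 J·s, c = 2.99792458e8 m/s, 1 eV = 1.602176634e-19 J.
First convert: f = 25.3 THz = 2.53e13 Hz.
The photon relation is p = hf/c, giving p = 5.592e-29 kg·m/s.
Converting to eV/c: p = 0.1046 eV/c ≈ 0.105 eV/c.

0.105 eV/c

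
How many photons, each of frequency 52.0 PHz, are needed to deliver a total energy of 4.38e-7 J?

1.27e10 photons

Per-photon energy: E = 3.446e-17 J (from frequency = 52.0 PHz).
N = E_total / E_photon = 4.38e-7 J / 3.446e-17 J = 1.27e10.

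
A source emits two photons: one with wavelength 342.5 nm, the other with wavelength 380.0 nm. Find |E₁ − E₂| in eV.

Using E = hc/λ: E₁ = 5.7998e-19 J, E₂ = 5.2275e-19 J.
|ΔE| = |5.7998e-19 − 5.2275e-19| = 5.72e-20 J = 0.357 eV.

0.357 eV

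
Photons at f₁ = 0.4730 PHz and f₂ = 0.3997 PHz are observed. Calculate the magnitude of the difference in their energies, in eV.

Using E = hf: E₁ = 3.1341 × 10^-19 J, E₂ = 2.6484 × 10^-19 J.
|ΔE| = |3.1341 × 10^-19 − 2.6484 × 10^-19| = 4.86 × 10^-20 J = 0.303 eV.

0.303 eV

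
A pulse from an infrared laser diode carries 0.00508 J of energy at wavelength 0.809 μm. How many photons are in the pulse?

Per-photon energy: E = 2.455 × 10^-19 J (from wavelength = 0.809 μm).
N = E_total / E_photon = 0.00508 J / 2.455 × 10^-19 J = 2.07 × 10^16.

2.07 × 10^16 photons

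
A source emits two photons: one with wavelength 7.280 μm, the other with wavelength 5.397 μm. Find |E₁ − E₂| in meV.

59.4 meV

Using E = hc/λ: E₁ = 2.7286e-20 J, E₂ = 3.6806e-20 J.
|ΔE| = |2.7286e-20 − 3.6806e-20| = 9.52e-21 J = 59.4 meV.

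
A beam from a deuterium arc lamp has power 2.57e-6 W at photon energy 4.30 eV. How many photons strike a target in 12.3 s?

Total energy: E_total = P·t = 2.57e-6 × 12.3 = 3.161e-5 J.
Per-photon energy: E = 6.889e-19 J.
N = E_total / E_photon = 4.59e13.

4.59e13 photons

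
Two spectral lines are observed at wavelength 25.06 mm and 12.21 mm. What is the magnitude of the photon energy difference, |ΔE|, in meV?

0.0521 meV

Using E = hc/λ: E₁ = 7.9268 × 10^-24 J, E₂ = 1.6269 × 10^-23 J.
|ΔE| = |7.9268 × 10^-24 − 1.6269 × 10^-23| = 8.34 × 10^-24 J = 0.0521 meV.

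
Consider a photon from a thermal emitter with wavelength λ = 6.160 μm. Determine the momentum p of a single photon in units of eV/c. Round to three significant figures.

0.201 eV/c

Take h = 6.62607015e-34 J·s, c = 2.99792458e8 m/s, 1 eV = 1.602176634e-19 J.
Convert to SI: λ = 6.160 μm = 6.160e-6 m.
Since p = h/λ for a photon, p = 1.076e-28 kg·m/s.
Converting to eV/c: p = 0.2013 eV/c ≈ 0.201 eV/c.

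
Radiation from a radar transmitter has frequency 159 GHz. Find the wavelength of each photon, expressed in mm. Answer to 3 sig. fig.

First convert: f = 159 GHz = 1.59 × 10^11 Hz.
The photon relation is λ = c/f, giving λ = 0.001885 m.
Converting to mm: λ = 1.885 mm ≈ 1.89 mm.

1.89 mm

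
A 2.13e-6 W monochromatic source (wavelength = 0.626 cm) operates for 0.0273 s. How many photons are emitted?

1.83e15 photons

Total energy: E_total = P·t = 2.13e-6 × 0.0273 = 5.815e-8 J.
Per-photon energy: E = 3.173e-23 J.
N = E_total / E_photon = 1.83e15.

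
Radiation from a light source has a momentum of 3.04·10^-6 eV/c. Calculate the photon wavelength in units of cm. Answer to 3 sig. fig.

Take h = 6.62607015·10^-34 J·s, c = 2.99792458·10^8 m/s, 1 eV = 1.602176634·10^-19 J.
Convert to SI: p = 3.04·10^-6 eV/c = 1.6247·10^-33 kg·m/s.
The photon relation is λ = h/p, giving λ = 0.4078 m.
Converting to cm: λ = 40.78 cm ≈ 40.8 cm.

40.8 cm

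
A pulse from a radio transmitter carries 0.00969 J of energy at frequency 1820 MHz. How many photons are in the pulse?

8.04·10^21 photons

Per-photon energy: E = 1.206·10^-24 J (from frequency = 1820 MHz).
N = E_total / E_photon = 0.00969 J / 1.206·10^-24 J = 8.04·10^21.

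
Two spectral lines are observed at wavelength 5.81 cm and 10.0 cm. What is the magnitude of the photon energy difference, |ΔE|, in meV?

Using E = hc/λ: E₁ = 3.419 × 10^-24 J, E₂ = 1.986 × 10^-24 J.
|ΔE| = |3.419 × 10^-24 − 1.986 × 10^-24| = 1.43 × 10^-24 J = 8.94 × 10^-3 meV.

8.94 × 10^-3 meV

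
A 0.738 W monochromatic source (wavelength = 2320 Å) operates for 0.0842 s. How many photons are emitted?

Total energy: E_total = P·t = 0.738 × 0.0842 = 0.06214 J.
Per-photon energy: E = 8.562e-19 J.
N = E_total / E_photon = 7.26e16.

7.26e16 photons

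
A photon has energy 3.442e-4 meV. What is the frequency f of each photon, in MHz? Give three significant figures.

Take h = 6.62607015e-34 J·s, 1 eV = 1.602176634e-19 J.
First convert: E = 3.442e-4 meV = 5.5147e-26 J.
Apply f = E/h: f = 8.323e7 Hz.
Converting to MHz: f = 83.23 MHz ≈ 83.2 MHz.

83.2 MHz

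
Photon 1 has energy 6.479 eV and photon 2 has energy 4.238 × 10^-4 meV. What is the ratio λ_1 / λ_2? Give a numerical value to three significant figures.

6.54 × 10^-8

λ_1 = 1.914 × 10^-7 m (from energy = 6.479 eV, via λ = hc/E).
λ_2 = 2.926 m (from energy = 4.238 × 10^-4 meV, via λ = hc/E).
Ratio = 1.914 × 10^-7 / 2.926 = 6.54 × 10^-8.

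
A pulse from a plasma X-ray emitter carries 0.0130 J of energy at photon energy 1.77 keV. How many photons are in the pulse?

Per-photon energy: E = 2.836 × 10^-16 J (from energy = 1.77 keV).
N = E_total / E_photon = 0.0130 J / 2.836 × 10^-16 J = 4.58 × 10^13.

4.58 × 10^13 photons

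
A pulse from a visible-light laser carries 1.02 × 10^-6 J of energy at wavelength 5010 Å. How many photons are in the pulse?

Per-photon energy: E = 3.965 × 10^-19 J (from wavelength = 5010 Å).
N = E_total / E_photon = 1.02 × 10^-6 J / 3.965 × 10^-19 J = 2.57 × 10^12.

2.57 × 10^12 photons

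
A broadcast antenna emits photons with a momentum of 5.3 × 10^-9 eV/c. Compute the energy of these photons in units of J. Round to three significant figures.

8.49 × 10^-28 J

First convert: p = 5.3 × 10^-9 eV/c = 2.8325 × 10^-36 kg·m/s.
Apply E = pc: E = 8.492 × 10^-28 J.
So E ≈ 8.49 × 10^-28 J.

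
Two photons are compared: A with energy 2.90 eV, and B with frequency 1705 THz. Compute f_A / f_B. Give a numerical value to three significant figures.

f_A = 7.012·10^14 Hz (from energy = 2.90 eV, via f = E/h).
f_B = 1.705·10^15 Hz (from frequency = 1705 THz, via f given directly).
Ratio = 7.012·10^14 / 1.705·10^15 = 0.411.

0.411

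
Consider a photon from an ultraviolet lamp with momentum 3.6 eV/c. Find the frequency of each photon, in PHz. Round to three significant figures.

In SI units: p = 3.6 eV/c = 1.9239 × 10^-27 kg·m/s.
The photon relation is f = pc/h, giving f = 8.705 × 10^14 Hz.
Converting to PHz: f = 0.8705 PHz ≈ 0.870 PHz.

0.870 PHz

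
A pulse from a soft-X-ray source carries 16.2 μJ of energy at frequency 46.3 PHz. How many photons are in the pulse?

Per-photon energy: E = 3.068e-17 J (from frequency = 46.3 PHz).
N = E_total / E_photon = 1.62e-5 J / 3.068e-17 J = 5.28e11.

5.28e11 photons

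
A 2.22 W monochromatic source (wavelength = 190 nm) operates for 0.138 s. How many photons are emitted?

2.93e17 photons

Total energy: E_total = P·t = 2.22 × 0.138 = 0.3064 J.
Per-photon energy: E = 1.045e-18 J.
N = E_total / E_photon = 2.93e17.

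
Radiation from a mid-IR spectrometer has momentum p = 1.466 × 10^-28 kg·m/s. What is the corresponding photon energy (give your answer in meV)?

274 meV

Since E = pc for a photon, E = 4.395 × 10^-20 J.
Converting to meV: E = 274.3 meV ≈ 274 meV.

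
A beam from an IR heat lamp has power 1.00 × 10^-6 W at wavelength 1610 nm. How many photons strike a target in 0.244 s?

1.98 × 10^12 photons

Total energy: E_total = P·t = 1.00 × 10^-6 × 0.244 = 2.440 × 10^-7 J.
Per-photon energy: E = 1.234 × 10^-19 J.
N = E_total / E_photon = 1.98 × 10^12.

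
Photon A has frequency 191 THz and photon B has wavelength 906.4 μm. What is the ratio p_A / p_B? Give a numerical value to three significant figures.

577

p_A = 4.222·10^-28 kg·m/s (from frequency = 191 THz, via p = hf/c).
p_B = 7.310·10^-31 kg·m/s (from wavelength = 906.4 μm, via p = h/λ).
Ratio = 4.222·10^-28 / 7.310·10^-31 = 577.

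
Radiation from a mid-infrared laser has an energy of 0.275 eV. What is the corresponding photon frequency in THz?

Take h = 6.62607015 × 10^-34 J·s, 1 eV = 1.602176634 × 10^-19 J.
First convert: E = 0.275 eV = 4.4060 × 10^-20 J.
The photon relation is f = E/h, giving f = 6.649 × 10^13 Hz.
Converting to THz: f = 66.49 THz ≈ 66.5 THz.

66.5 THz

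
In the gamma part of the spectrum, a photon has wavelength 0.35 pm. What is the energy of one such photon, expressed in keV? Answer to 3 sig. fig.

3540 keV

(h = 6.62607015e-34 J·s, c = 2.99792458e8 m/s, 1 eV = 1.602176634e-19 J.)
Convert to SI: λ = 0.35 pm = 3.5e-13 m.
Since E = hc/λ for a photon, E = 5.676e-13 J.
Converting to keV: E = 3542 keV ≈ 3540 keV.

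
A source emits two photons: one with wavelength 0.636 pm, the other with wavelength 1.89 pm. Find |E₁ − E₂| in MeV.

1.29 MeV

Using E = hc/λ: E₁ = 3.123 × 10^-13 J, E₂ = 1.051 × 10^-13 J.
|ΔE| = |3.123 × 10^-13 − 1.051 × 10^-13| = 2.07 × 10^-13 J = 1.29 MeV.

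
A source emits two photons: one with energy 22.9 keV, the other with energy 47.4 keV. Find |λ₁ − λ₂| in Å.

0.280 Å

Using λ = hc/E: λ₁ = 5.414 × 10^-11 m, λ₂ = 2.616 × 10^-11 m.
|Δλ| = |5.414 × 10^-11 − 2.616 × 10^-11| = 2.80 × 10^-11 m = 0.280 Å.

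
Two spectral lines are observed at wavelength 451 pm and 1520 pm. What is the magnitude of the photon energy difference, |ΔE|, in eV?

1930 eV

Using E = hc/λ: E₁ = 4.405 × 10^-16 J, E₂ = 1.307 × 10^-16 J.
|ΔE| = |4.405 × 10^-16 − 1.307 × 10^-16| = 3.10 × 10^-16 J = 1930 eV.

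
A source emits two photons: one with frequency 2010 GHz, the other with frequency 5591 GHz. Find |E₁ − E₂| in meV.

14.8 meV

Using E = hf: E₁ = 1.3318 × 10^-21 J, E₂ = 3.7046 × 10^-21 J.
|ΔE| = |1.3318 × 10^-21 − 3.7046 × 10^-21| = 2.37 × 10^-21 J = 14.8 meV.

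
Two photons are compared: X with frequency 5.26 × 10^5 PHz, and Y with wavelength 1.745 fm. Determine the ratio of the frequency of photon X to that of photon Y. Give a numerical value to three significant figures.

3.06 × 10^-3

f_X = 5.260 × 10^20 Hz (from frequency = 5.26 × 10^5 PHz, via f given directly).
f_Y = 1.718 × 10^23 Hz (from wavelength = 1.745 fm, via f = c/λ).
Ratio = 5.260 × 10^20 / 1.718 × 10^23 = 3.06 × 10^-3.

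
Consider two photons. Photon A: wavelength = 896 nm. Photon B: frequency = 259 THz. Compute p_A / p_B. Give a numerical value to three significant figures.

1.29

p_A = 7.395 × 10^-28 kg·m/s (from wavelength = 896 nm, via p = h/λ).
p_B = 5.724 × 10^-28 kg·m/s (from frequency = 259 THz, via p = hf/c).
Ratio = 7.395 × 10^-28 / 5.724 × 10^-28 = 1.29.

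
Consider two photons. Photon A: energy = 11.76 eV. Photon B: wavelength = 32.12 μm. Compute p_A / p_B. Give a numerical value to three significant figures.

p_A = 6.285 × 10^-27 kg·m/s (from energy = 11.76 eV, via p = E/c).
p_B = 2.063 × 10^-29 kg·m/s (from wavelength = 32.12 μm, via p = h/λ).
Ratio = 6.285 × 10^-27 / 2.063 × 10^-29 = 305.

305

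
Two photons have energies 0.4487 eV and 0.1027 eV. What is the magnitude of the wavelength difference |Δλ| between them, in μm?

Using λ = hc/E: λ₁ = 2.7632e-6 m, λ₂ = 1.2072e-5 m.
|Δλ| = |2.7632e-6 − 1.2072e-5| = 9.31e-6 m = 9.31 μm.

9.31 μm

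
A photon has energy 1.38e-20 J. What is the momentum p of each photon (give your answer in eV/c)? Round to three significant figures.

0.0861 eV/c

For a photon p = E/c, so p = 4.603e-29 kg·m/s.
Converting to eV/c: p = 0.08613 eV/c ≈ 0.0861 eV/c.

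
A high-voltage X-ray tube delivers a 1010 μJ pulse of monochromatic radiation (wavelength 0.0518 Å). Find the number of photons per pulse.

Per-photon energy: E = 3.835·10^-14 J (from wavelength = 0.0518 Å).
N = E_total / E_photon = 0.00101 J / 3.835·10^-14 J = 2.63·10^10.

2.63·10^10 photons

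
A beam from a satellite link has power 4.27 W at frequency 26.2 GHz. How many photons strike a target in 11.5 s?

2.83e24 photons

Total energy: E_total = P·t = 4.27 × 11.5 = 49.10 J.
Per-photon energy: E = 1.736e-23 J.
N = E_total / E_photon = 2.83e24.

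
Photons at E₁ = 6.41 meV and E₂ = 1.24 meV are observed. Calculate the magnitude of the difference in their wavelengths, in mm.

Using λ = hc/E: λ₁ = 1.934e-4 m, λ₂ = 9.999e-4 m.
|Δλ| = |1.934e-4 − 9.999e-4| = 8.06e-4 m = 0.806 mm.

0.806 mm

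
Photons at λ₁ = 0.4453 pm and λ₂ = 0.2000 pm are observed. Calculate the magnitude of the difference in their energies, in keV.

Using E = hc/λ: E₁ = 4.4609e-13 J, E₂ = 9.9322e-13 J.
|ΔE| = |4.4609e-13 − 9.9322e-13| = 5.47e-13 J = 3410 keV.

3410 keV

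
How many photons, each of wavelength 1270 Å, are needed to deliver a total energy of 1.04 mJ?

6.65e14 photons

Per-photon energy: E = 1.564e-18 J (from wavelength = 1270 Å).
N = E_total / E_photon = 0.00104 J / 1.564e-18 J = 6.65e14.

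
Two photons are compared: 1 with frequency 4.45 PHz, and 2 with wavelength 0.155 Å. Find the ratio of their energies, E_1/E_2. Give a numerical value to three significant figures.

E_1 = 2.949 × 10^-18 J (from frequency = 4.45 PHz, via E = hf).
E_2 = 1.282 × 10^-14 J (from wavelength = 0.155 Å, via E = hc/λ).
Ratio = 2.949 × 10^-18 / 1.282 × 10^-14 = 2.30 × 10^-4.

2.30 × 10^-4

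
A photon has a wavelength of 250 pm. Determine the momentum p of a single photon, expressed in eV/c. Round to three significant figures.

4960 eV/c

In SI units: λ = 250 pm = 2.5e-10 m.
Apply p = h/λ: p = 2.650e-24 kg·m/s.
Converting to eV/c: p = 4959 eV/c ≈ 4960 eV/c.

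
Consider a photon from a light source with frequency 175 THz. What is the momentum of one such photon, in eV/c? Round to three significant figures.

Convert to SI: f = 175 THz = 1.75 × 10^14 Hz.
The photon relation is p = hf/c, giving p = 3.868 × 10^-28 kg·m/s.
Converting to eV/c: p = 0.7237 eV/c ≈ 0.724 eV/c.

0.724 eV/c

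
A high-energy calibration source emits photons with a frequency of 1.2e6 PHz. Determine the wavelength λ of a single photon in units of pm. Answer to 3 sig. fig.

Use c = 2.99792458e8 m/s.
Convert to SI: f = 1.2e6 PHz = 1.2e21 Hz.
The photon relation is λ = c/f, giving λ = 2.498e-13 m.
Converting to pm: λ = 0.2498 pm ≈ 0.250 pm.

0.250 pm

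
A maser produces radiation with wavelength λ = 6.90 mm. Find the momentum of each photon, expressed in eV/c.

Take h = 6.62607015e-34 J·s, c = 2.99792458e8 m/s, 1 eV = 1.602176634e-19 J.
First convert: λ = 6.90 mm = 0.00690 m.
For a photon p = h/λ, so p = 9.603e-32 kg·m/s.
Converting to eV/c: p = 1.797e-4 eV/c ≈ 1.80e-4 eV/c.

1.80e-4 eV/c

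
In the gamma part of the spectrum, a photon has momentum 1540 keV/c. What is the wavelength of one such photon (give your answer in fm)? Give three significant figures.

Take h = 6.62607015e-34 J·s, c = 2.99792458e8 m/s, 1 eV = 1.602176634e-19 J.
First convert: p = 1540 keV/c = 8.2302e-22 kg·m/s.
The photon relation is λ = h/p, giving λ = 8.051e-13 m.
Converting to fm: λ = 805.1 fm ≈ 805 fm.

805 fm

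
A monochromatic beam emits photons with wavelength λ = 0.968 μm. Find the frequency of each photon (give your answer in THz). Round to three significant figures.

Take c = 2.99792458e8 m/s.
First convert: λ = 0.968 μm = 9.68e-7 m.
For a photon f = c/λ, so f = 3.097e14 Hz.
Converting to THz: f = 309.7 THz ≈ 310 THz.

310 THz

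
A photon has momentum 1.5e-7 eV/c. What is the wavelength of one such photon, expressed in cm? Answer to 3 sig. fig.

First convert: p = 1.5e-7 eV/c = 8.0164e-35 kg·m/s.
For a photon λ = h/p, so λ = 8.266 m.
Converting to cm: λ = 826.6 cm ≈ 827 cm.

827 cm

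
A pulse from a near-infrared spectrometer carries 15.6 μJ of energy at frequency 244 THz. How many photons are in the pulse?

9.65·10^13 photons

Per-photon energy: E = 1.617·10^-19 J (from frequency = 244 THz).
N = E_total / E_photon = 1.56·10^-5 J / 1.617·10^-19 J = 9.65·10^13.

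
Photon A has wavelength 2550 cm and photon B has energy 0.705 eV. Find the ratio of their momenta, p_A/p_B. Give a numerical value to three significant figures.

p_A = 2.598e-35 kg·m/s (from wavelength = 2550 cm, via p = h/λ).
p_B = 3.768e-28 kg·m/s (from energy = 0.705 eV, via p = E/c).
Ratio = 2.598e-35 / 3.768e-28 = 6.90e-8.

6.90e-8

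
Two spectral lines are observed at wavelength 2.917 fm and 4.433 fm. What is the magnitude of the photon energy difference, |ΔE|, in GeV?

Using E = hc/λ: E₁ = 6.8099e-11 J, E₂ = 4.4810e-11 J.
|ΔE| = |6.8099e-11 − 4.4810e-11| = 2.33e-11 J = 0.145 GeV.

0.145 GeV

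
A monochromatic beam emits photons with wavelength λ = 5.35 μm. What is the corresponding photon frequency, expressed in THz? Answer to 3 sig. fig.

(c = 2.99792458e8 m/s.)
Convert to SI: λ = 5.35 μm = 5.35e-6 m.
The photon relation is f = c/λ, giving f = 5.604e13 Hz.
Converting to THz: f = 56.04 THz ≈ 56.0 THz.

56.0 THz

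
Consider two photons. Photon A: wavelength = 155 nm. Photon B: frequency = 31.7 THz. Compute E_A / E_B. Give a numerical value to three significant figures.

E_A = 1.282 × 10^-18 J (from wavelength = 155 nm, via E = hc/λ).
E_B = 2.100 × 10^-20 J (from frequency = 31.7 THz, via E = hf).
Ratio = 1.282 × 10^-18 / 2.100 × 10^-20 = 61.0.

61.0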